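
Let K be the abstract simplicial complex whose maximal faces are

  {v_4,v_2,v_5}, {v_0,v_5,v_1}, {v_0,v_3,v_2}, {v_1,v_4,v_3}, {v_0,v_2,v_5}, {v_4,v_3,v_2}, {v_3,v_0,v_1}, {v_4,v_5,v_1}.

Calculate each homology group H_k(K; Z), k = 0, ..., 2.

We work with the vertex ordering v_0 < v_1 < v_2 < v_3 < v_4 < v_5. The simplices of K, each written with vertices in increasing order, are:

  0-simplices (6): [v_0], [v_1], [v_2], [v_3], [v_4], [v_5]
  1-simplices (12): [v_0,v_1], [v_0,v_2], [v_0,v_3], [v_0,v_5], [v_1,v_3], [v_1,v_4], [v_1,v_5], [v_2,v_3], [v_2,v_4], [v_2,v_5], [v_3,v_4], [v_4,v_5]
  2-simplices (8): [v_0,v_1,v_3], [v_0,v_1,v_5], [v_0,v_2,v_3], [v_0,v_2,v_5], [v_1,v_3,v_4], [v_1,v_4,v_5], [v_2,v_3,v_4], [v_2,v_4,v_5]

Hence C_0 ≅ Z^6, C_1 ≅ Z^12, C_2 ≅ Z^8.

The boundary map ∂_1: C_1 → C_0 sends each edge [p,q] (with p < q) to q − p. For instance
  ∂[v_0,v_2] = [v_2] − [v_0].
The 6×12 boundary matrix has rank 5 and Smith normal form diag(1,1,1,1,1).

The boundary map ∂_2: C_2 → C_1 maps a triangle to the signed sum of its edges. For instance
  ∂[v_0,v_2,v_5] = [v_2,v_5] − [v_0,v_5] + [v_0,v_2],
  ∂[v_1,v_3,v_4] = [v_3,v_4] − [v_1,v_4] + [v_1,v_3].
The 12×8 boundary matrix has rank 7 and Smith normal form diag(1,1,1,1,1,1,1).

Reading off H_k = ker ∂_k / im ∂_{k+1}:

  H_0: rank C_0 − rank ∂_1 = 6 − 5 = 1, and the invariant factors of ∂_1 are all 1, so H_0 = Z.
  H_1: rank ker ∂_1 − rank ∂_2 = (12 − 5) − 7 = 0, and the invariant factors of ∂_2 are all 1, so H_1 = 0.
  H_2: rank ker ∂_2 − rank ∂_3 = (8 − 7) − 0 = 1, and there is no ∂_3, so H_2 = Z.

H_0 = Z,  H_1 = 0,  H_2 = Z.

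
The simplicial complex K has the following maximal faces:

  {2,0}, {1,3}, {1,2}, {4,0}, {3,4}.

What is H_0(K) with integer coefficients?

H_0 ≅ Z.

We work with the vertex ordering 0 < 1 < 2 < 3 < 4. The simplices of K, each written with vertices in increasing order, are:

  0-simplices (5): [0], [1], [2], [3], [4]
  1-simplices (5): [0,2], [0,4], [1,2], [1,3], [3,4]

so the chain groups are C_0 ≅ Z^5, C_1 ≅ Z^5.

Boundary ∂_1: C_1 → C_0 sends each edge [p,q] (with p < q) to q − p.
This gives a 5×5 integer matrix of rank 4; reducing to Smith normal form yields diagonal entries (1,1,1,1).

Computing H_k = (kernel of ∂_k) / (image of ∂_{k+1}):

  H_0: rank C_0 − rank ∂_1 = 5 − 4 = 1, and the invariant factors of ∂_1 are all 1, so H_0 ≅ Z.

(K is a triangulation of the circle S^1.)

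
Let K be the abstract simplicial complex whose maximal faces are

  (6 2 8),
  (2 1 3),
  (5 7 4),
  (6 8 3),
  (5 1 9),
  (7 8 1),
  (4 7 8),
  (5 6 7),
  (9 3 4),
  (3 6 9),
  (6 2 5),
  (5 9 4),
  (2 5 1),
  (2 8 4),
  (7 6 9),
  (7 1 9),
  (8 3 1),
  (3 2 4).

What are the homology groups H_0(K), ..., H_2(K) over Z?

H_0 ≅ Z,  H_1 ≅ Z × Z/2,  H_2 = 0.

Fix the vertex order 1 < 2 < 3 < 4 < 5 < 6 < 7 < 8 < 9 and write every simplex with vertices in increasing order. Then dim K = 2 and the simplices of K are:

  0-simplices (9): [1], [2], [3], [4], [5], [6], [7], [8], [9]
  1-simplices (27): (27 of them)
  2-simplices (18): [1,2,3], [1,2,5], [1,3,8], [1,5,9], [1,7,8], [1,7,9], [2,3,4], [2,4,8], [2,5,6], [2,6,8], [3,4,9], [3,6,8], [3,6,9], [4,5,7], [4,5,9], [4,7,8], [5,6,7], [6,7,9]

giving chain groups C_0 ≅ Z^9, C_1 ≅ Z^27, C_2 ≅ Z^18.

∂_1: C_1 → C_0 sends each edge [p,q] (with p < q) to q − p.
This gives a 9×27 integer matrix of rank 8; reducing to Smith normal form yields diagonal entries (1,1,1,1,1,1,1,1).

∂_2: C_2 → C_1 acts by ∂[p,q,r] = [q,r] − [p,r] + [p,q]. For instance
  ∂[3,6,8] = [6,8] − [3,8] + [3,6],
  ∂[4,5,7] = [5,7] − [4,7] + [4,5].
The resulting 27×18 matrix has rank 18, and its Smith normal form has invariant factors (1,1,1,1,1,1,1,1,1,1,1,1,1,1,1,1,1,2).

Reading off H_k = ker ∂_k / im ∂_{k+1}:

  H_0: rank C_0 − rank ∂_1 = 9 − 8 = 1, and the invariant factors of ∂_1 are all 1, so H_0 ≅ Z.
  H_1: rank ker ∂_1 − rank ∂_2 = (27 − 8) − 18 = 1, and ∂_2 has invariant factor 2 > 1, so H_1 ≅ Z × Z/2.
  H_2: rank ker ∂_2 − rank ∂_3 = (18 − 18) − 0 = 0, and there is no ∂_3, so H_2 ≅ 0.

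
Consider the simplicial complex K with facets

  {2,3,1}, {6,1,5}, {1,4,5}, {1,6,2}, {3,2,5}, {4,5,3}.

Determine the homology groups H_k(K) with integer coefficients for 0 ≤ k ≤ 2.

We work with the vertex ordering 1 < 2 < 3 < 4 < 5 < 6. The simplices of K, each written with vertices in increasing order, are:

  0-simplices (6): [1], [2], [3], [4], [5], [6]
  1-simplices (12): [1,2], [1,3], [1,4], [1,5], [1,6], [2,3], [2,5], [2,6], [3,4], [3,5], [4,5], [5,6]
  2-simplices (6): [1,2,3], [1,2,6], [1,4,5], [1,5,6], [2,3,5], [3,4,5]

so the chain groups are C_0 ≅ Z^6, C_1 ≅ Z^12, C_2 ≅ Z^6.

The boundary map ∂_1: C_1 → C_0 sends each edge [p,q] (with p < q) to q − p.
The 6×12 boundary matrix has rank 5 and Smith normal form diag(1,1,1,1,1).

∂_2: C_2 → C_1 maps a triangle to the signed sum of its edges. For instance
  ∂[1,2,6] = [2,6] − [1,6] + [1,2],
  ∂[2,3,5] = [3,5] − [2,5] + [2,3].
The resulting 12×6 matrix has rank 6, and its Smith normal form has invariant factors (1,1,1,1,1,1).

From H_k ≅ ker(∂_k) / im(∂_{k+1}) we obtain:

  H_0: rank C_0 − rank ∂_1 = 6 − 5 = 1, and the invariant factors of ∂_1 are all 1, so H_0 ≅ Z.
  H_1: rank ker ∂_1 − rank ∂_2 = (12 − 5) − 6 = 1, and the invariant factors of ∂_2 are all 1, so H_1 ≅ Z.
  H_2: rank ker ∂_2 − rank ∂_3 = (6 − 6) − 0 = 0, and there is no ∂_3, so H_2 ≅ 0.

H_0 = Z,  H_1 = Z,  H_2 = 0.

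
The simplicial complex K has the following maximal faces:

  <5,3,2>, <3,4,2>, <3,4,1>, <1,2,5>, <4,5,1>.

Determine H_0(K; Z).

Fix the vertex order 1 < 2 < 3 < 4 < 5 and write every simplex with vertices in increasing order. Then dim K = 2 and the simplices of K are:

  0-simplices (5): [1], [2], [3], [4], [5]
  1-simplices (10): [1,2], [1,3], [1,4], [1,5], [2,3], [2,4], [2,5], [3,4], [3,5], [4,5]
  2-simplices (5): [1,2,5], [1,3,4], [1,4,5], [2,3,4], [2,3,5]

Hence C_0 ≅ Z^5, C_1 ≅ Z^10, C_2 ≅ Z^5.

Boundary ∂_1: C_1 → C_0 is given by ∂[p,q] = [q] − [p].
This gives a 5×10 integer matrix of rank 4; reducing to Smith normal form yields diagonal entries (1,1,1,1).

∂_2: C_2 → C_1 maps a triangle to the signed sum of its edges. For instance
  ∂[2,3,5] = [3,5] − [2,5] + [2,3],
  ∂[1,4,5] = [4,5] − [1,5] + [1,4].
The 10×5 boundary matrix has rank 5 and Smith normal form diag(1,1,1,1,1).

Reading off H_k = ker ∂_k / im ∂_{k+1}:

  H_0: rank C_0 − rank ∂_1 = 5 − 4 = 1, and the invariant factors of ∂_1 are all 1, so H_0 = Z.

(K is a triangulation of the Möbius band.)

H_0 ≅ Z.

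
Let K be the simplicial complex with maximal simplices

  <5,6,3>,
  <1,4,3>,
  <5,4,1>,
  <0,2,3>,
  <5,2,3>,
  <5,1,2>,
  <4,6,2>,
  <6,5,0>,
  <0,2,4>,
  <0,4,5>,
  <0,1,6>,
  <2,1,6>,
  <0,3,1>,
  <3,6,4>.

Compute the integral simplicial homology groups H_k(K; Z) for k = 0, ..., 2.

Take the total order 0 < 1 < 2 < 3 < 4 < 5 < 6 on the vertex set. Then K (dimension 2) consists of the simplices:

  0-simplices (7): [0], [1], [2], [3], [4], [5], [6]
  1-simplices (21): [0,1], [0,2], [0,3], [0,4], [0,5], [0,6], [1,2], [1,3], [1,4], [1,5], [1,6], [2,3], [2,4], [2,5], [2,6], [3,4], [3,5], [3,6], [4,5], [4,6], [5,6]
  2-simplices (14): [0,1,3], [0,1,6], [0,2,3], [0,2,4], [0,4,5], [0,5,6], [1,2,5], [1,2,6], [1,3,4], [1,4,5], [2,3,5], [2,4,6], [3,4,6], [3,5,6]

giving chain groups C_0 ≅ Z^7, C_1 ≅ Z^21, C_2 ≅ Z^14.

The boundary map ∂_1: C_1 → C_0 maps an edge to its endpoints' difference, ∂[p,q] = q − p. For instance
  ∂[4,5] = [5] − [4].
As a 7×21 matrix over Z this has rank 6, with invariant factors (1,1,1,1,1,1).

∂_2: C_2 → C_1 sends each 2-simplex [p,q,r] to [q,r] − [p,r] + [p,q]. For instance
  ∂[1,4,5] = [4,5] − [1,5] + [1,4],
  ∂[0,4,5] = [4,5] − [0,5] + [0,4].
The 21×14 boundary matrix has rank 13 and Smith normal form diag(1,1,1,1,1,1,1,1,1,1,1,1,1).

Now H_k = ker ∂_k / im ∂_{k+1}, so:

  H_0: rank C_0 − rank ∂_1 = 7 − 6 = 1, and the invariant factors of ∂_1 are all 1, so H_0 ≅ Z.
  H_1: rank ker ∂_1 − rank ∂_2 = (21 − 6) − 13 = 2, and the invariant factors of ∂_2 are all 1, so H_1 ≅ Z^2.
  H_2: rank ker ∂_2 − rank ∂_3 = (14 − 13) − 0 = 1, and there is no ∂_3, so H_2 ≅ Z.

As a check, the Euler characteristic is 7 − 21 + 14 = 0, which agrees with 1 − 2 + 1 = 0.
(K is a triangulation of the torus T^2.)

H_0 = Z,  H_1 = Z^2,  H_2 = Z.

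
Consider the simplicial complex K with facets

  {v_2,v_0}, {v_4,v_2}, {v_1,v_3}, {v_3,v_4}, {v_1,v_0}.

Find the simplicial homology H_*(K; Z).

H_0 = Z,  H_1 = Z.

Take the total order v_0 < v_1 < v_2 < v_3 < v_4 on the vertex set. Then K (dimension 1) consists of the simplices:

  0-simplices (5): [v_0], [v_1], [v_2], [v_3], [v_4]
  1-simplices (5): [v_0,v_1], [v_0,v_2], [v_1,v_3], [v_2,v_4], [v_3,v_4]

Hence C_0 ≅ Z^5, C_1 ≅ Z^5.

The boundary map ∂_1: C_1 → C_0 maps an edge to its endpoints' difference, ∂[p,q] = q − p.
As a 5×5 matrix over Z this has rank 4, with invariant factors (1,1,1,1).

Reading off H_k = ker ∂_k / im ∂_{k+1}:

  H_0: rank C_0 − rank ∂_1 = 5 − 4 = 1, and the invariant factors of ∂_1 are all 1, so H_0 ≅ Z.
  H_1: rank ker ∂_1 − rank ∂_2 = (5 − 4) − 0 = 1, and there is no ∂_2, so H_1 ≅ Z.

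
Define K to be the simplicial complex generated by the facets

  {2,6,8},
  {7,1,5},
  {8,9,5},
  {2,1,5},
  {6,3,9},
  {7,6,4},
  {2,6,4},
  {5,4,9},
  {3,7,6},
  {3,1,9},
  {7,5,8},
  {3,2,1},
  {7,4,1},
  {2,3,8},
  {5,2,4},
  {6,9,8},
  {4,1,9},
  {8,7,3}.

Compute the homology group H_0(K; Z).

H_0 = Z.

Take the total order 1 < 2 < 3 < 4 < 5 < 6 < 7 < 8 < 9 on the vertex set. Then K (dimension 2) consists of the simplices:

  0-simplices (9): [1], [2], [3], [4], [5], [6], [7], [8], [9]
  1-simplices (27): (27 of them)
  2-simplices (18): [1,2,3], [1,2,5], [1,3,9], [1,4,7], [1,4,9], [1,5,7], [2,3,8], [2,4,5], [2,4,6], [2,6,8], [3,6,7], [3,6,9], [3,7,8], [4,5,9], [4,6,7], [5,7,8], [5,8,9], [6,8,9]

Hence C_0 ≅ Z^9, C_1 ≅ Z^27, C_2 ≅ Z^18.

The boundary map ∂_1: C_1 → C_0 sends each edge [p,q] (with p < q) to q − p.
As a 9×27 matrix over Z this has rank 8, with invariant factors (1,1,1,1,1,1,1,1).

∂_2: C_2 → C_1 sends each 2-simplex [p,q,r] to [q,r] − [p,r] + [p,q]. For instance
  ∂[5,8,9] = [8,9] − [5,9] + [5,8],
  ∂[1,3,9] = [3,9] − [1,9] + [1,3].
This gives a 27×18 integer matrix of rank 18; reducing to Smith normal form yields diagonal entries (1,1,1,1,1,1,1,1,1,1,1,1,1,1,1,1,1,2).

Now H_k = ker ∂_k / im ∂_{k+1}, so:

  H_0: rank C_0 − rank ∂_1 = 9 − 8 = 1, and the invariant factors of ∂_1 are all 1, so H_0 ≅ Z.

(K is a triangulation of the Klein bottle.)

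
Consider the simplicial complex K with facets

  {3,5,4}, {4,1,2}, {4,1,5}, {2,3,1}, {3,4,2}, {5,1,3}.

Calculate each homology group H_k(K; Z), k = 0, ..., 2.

H_0 = Z,  H_1 = 0,  H_2 = Z.

Order the vertices as 1 < 2 < 3 < 4 < 5. Listing each simplex with vertices in this order, K has dimension 2 with simplices:

  0-simplices (5): [1], [2], [3], [4], [5]
  1-simplices (9): [1,2], [1,3], [1,4], [1,5], [2,3], [2,4], [3,4], [3,5], [4,5]
  2-simplices (6): [1,2,3], [1,2,4], [1,3,5], [1,4,5], [2,3,4], [3,4,5]

giving chain groups C_0 ≅ Z^5, C_1 ≅ Z^9, C_2 ≅ Z^6.

∂_1: C_1 → C_0 sends each edge [p,q] (with p < q) to q − p. For instance
  ∂[1,5] = [5] − [1].
This gives a 5×9 integer matrix of rank 4; reducing to Smith normal form yields diagonal entries (1,1,1,1).

The boundary map ∂_2: C_2 → C_1 maps a triangle to the signed sum of its edges. For instance
  ∂[3,4,5] = [4,5] − [3,5] + [3,4],
  ∂[1,2,3] = [2,3] − [1,3] + [1,2].
The 9×6 boundary matrix has rank 5 and Smith normal form diag(1,1,1,1,1).

Computing H_k = (kernel of ∂_k) / (image of ∂_{k+1}):

  H_0: rank C_0 − rank ∂_1 = 5 − 4 = 1, and the invariant factors of ∂_1 are all 1, so H_0 = Z.
  H_1: rank ker ∂_1 − rank ∂_2 = (9 − 4) − 5 = 0, and the invariant factors of ∂_2 are all 1, so H_1 = 0.
  H_2: rank ker ∂_2 − rank ∂_3 = (6 − 5) − 0 = 1, and there is no ∂_3, so H_2 = Z.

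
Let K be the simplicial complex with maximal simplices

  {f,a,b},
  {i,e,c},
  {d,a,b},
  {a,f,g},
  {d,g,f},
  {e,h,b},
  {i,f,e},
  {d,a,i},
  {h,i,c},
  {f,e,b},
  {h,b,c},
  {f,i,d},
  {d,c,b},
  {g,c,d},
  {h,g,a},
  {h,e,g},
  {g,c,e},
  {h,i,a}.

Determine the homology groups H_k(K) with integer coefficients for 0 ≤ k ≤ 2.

H_0 ≅ Z,  H_1 ≅ Z ⊕ Z/2Z,  H_2 = 0.

Fix the vertex order a < b < c < d < e < f < g < h < i and write every simplex with vertices in increasing order. Then dim K = 2 and the simplices of K are:

  0-simplices (9): a, b, c, d, e, f, g, h, i
  1-simplices (27): ab, ad, af, ag, ah, ai, bc, bd, be, bf, bh, cd, ce, cg, ch, ci, df, dg, di, ef, eg, eh, ei, fg, fi, gh, hi
  2-simplices (18): abd, abf, adi, afg, agh, ahi, bcd, bch, bef, beh, cdg, ceg, cei, chi, dfg, dfi, efi, egh

Hence C_0 ≅ Z^9, C_1 ≅ Z^27, C_2 ≅ Z^18.

The boundary map ∂_1: C_1 → C_0 is given by ∂[p,q] = [q] − [p]. For instance
  ∂di = i − d.
As a 9×27 matrix over Z this has rank 8, with invariant factors (1,1,1,1,1,1,1,1).

Boundary ∂_2: C_2 → C_1 maps a triangle to the signed sum of its edges. For instance
  ∂abd = bd − ad + ab,
  ∂bef = ef − bf + be.
As a 27×18 matrix over Z this has rank 18, with invariant factors (1,1,1,1,1,1,1,1,1,1,1,1,1,1,1,1,1,2).

Computing H_k = (kernel of ∂_k) / (image of ∂_{k+1}):

  H_0: rank C_0 − rank ∂_1 = 9 − 8 = 1, and the invariant factors of ∂_1 are all 1, so H_0 = Z.
  H_1: rank ker ∂_1 − rank ∂_2 = (27 − 8) − 18 = 1, and ∂_2 has invariant factor 2 > 1, so H_1 = Z ⊕ Z/2Z.
  H_2: rank ker ∂_2 − rank ∂_3 = (18 − 18) − 0 = 0, and there is no ∂_3, so H_2 = 0.

As a check, the Euler characteristic is 9 − 27 + 18 = 0, which agrees with 1 − 1 + 0 = 0.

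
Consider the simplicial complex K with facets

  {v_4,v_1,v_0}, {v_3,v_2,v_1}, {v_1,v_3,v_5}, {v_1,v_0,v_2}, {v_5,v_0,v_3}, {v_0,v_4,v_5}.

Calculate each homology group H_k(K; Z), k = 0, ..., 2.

H_0 = Z,  H_1 = Z,  H_2 = 0.

Take the total order v_0 < v_1 < v_2 < v_3 < v_4 < v_5 on the vertex set. Then K (dimension 2) consists of the simplices:

  0-simplices (6): [v_0], [v_1], [v_2], [v_3], [v_4], [v_5]
  1-simplices (12): [v_0,v_1], [v_0,v_2], [v_0,v_3], [v_0,v_4], [v_0,v_5], [v_1,v_2], [v_1,v_3], [v_1,v_4], [v_1,v_5], [v_2,v_3], [v_3,v_5], [v_4,v_5]
  2-simplices (6): [v_0,v_1,v_2], [v_0,v_1,v_4], [v_0,v_3,v_5], [v_0,v_4,v_5], [v_1,v_2,v_3], [v_1,v_3,v_5]

giving chain groups C_0 ≅ Z^6, C_1 ≅ Z^12, C_2 ≅ Z^6.

Boundary ∂_1: C_1 → C_0 is given by ∂[p,q] = [q] − [p].
The 6×12 boundary matrix has rank 5 and Smith normal form diag(1,1,1,1,1).

The boundary map ∂_2: C_2 → C_1 acts by ∂[p,q,r] = [q,r] − [p,r] + [p,q]. For instance
  ∂[v_0,v_4,v_5] = [v_4,v_5] − [v_0,v_5] + [v_0,v_4],
  ∂[v_1,v_2,v_3] = [v_2,v_3] − [v_1,v_3] + [v_1,v_2].
As a 12×6 matrix over Z this has rank 6, with invariant factors (1,1,1,1,1,1).

Reading off H_k = ker ∂_k / im ∂_{k+1}:

  H_0: rank C_0 − rank ∂_1 = 6 − 5 = 1, and the invariant factors of ∂_1 are all 1, so H_0 ≅ Z.
  H_1: rank ker ∂_1 − rank ∂_2 = (12 − 5) − 6 = 1, and the invariant factors of ∂_2 are all 1, so H_1 ≅ Z.
  H_2: rank ker ∂_2 − rank ∂_3 = (6 − 6) − 0 = 0, and there is no ∂_3, so H_2 ≅ 0.

As a check, the Euler characteristic is 6 − 12 + 6 = 0, which agrees with 1 − 1 + 0 = 0.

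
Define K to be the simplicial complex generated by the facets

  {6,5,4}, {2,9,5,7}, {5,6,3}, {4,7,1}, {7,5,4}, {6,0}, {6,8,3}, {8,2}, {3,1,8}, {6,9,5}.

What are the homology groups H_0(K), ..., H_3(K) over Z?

H_0 = Z,  H_1 = Z^2,  H_2 = 0,  H_3 = 0.

Take the total order 0 < 1 < 2 < 3 < 4 < 5 < 6 < 7 < 8 < 9 on the vertex set. Then K (dimension 3) consists of the simplices:

  0-simplices (10): [0], [1], [2], [3], [4], [5], [6], [7], [8], [9]
  1-simplices (21): [0,6], [1,3], [1,4], [1,7], [1,8], [2,5], [2,7], [2,8], [2,9], [3,5], [3,6], [3,8], [4,5], [4,6], [4,7], [5,6], [5,7], [5,9], [6,8], [6,9], [7,9]
  2-simplices (11): [1,3,8], [1,4,7], [2,5,7], [2,5,9], [2,7,9], [3,5,6], [3,6,8], [4,5,6], [4,5,7], [5,6,9], [5,7,9]
  3-simplices (1): [2,5,7,9]

Hence C_0 ≅ Z^10, C_1 ≅ Z^21, C_2 ≅ Z^11, C_3 ≅ Z^1.

Boundary ∂_1: C_1 → C_0 sends each edge [p,q] (with p < q) to q − p. For instance
  ∂[4,6] = [6] − [4].
As a 10×21 matrix over Z this has rank 9, with invariant factors (1,1,1,1,1,1,1,1,1).

Boundary ∂_2: C_2 → C_1 maps a triangle to the signed sum of its edges. For instance
  ∂[2,7,9] = [7,9] − [2,9] + [2,7],
  ∂[2,5,7] = [5,7] − [2,7] + [2,5].
The 21×11 boundary matrix has rank 10 and Smith normal form diag(1,1,1,1,1,1,1,1,1,1).

The boundary map ∂_3: C_3 → C_2 sends each 3-simplex σ to the alternating sum Σ_i (−1)^i (σ with its i-th vertex removed). For instance
  ∂[2,5,7,9] = [5,7,9] − [2,7,9] + [2,5,9] − [2,5,7].
The resulting 11×1 matrix has rank 1, and its Smith normal form has invariant factors (1).

Reading off H_k = ker ∂_k / im ∂_{k+1}:

  H_0: rank C_0 − rank ∂_1 = 10 − 9 = 1, and the invariant factors of ∂_1 are all 1, so H_0 ≅ Z.
  H_1: rank ker ∂_1 − rank ∂_2 = (21 − 9) − 10 = 2, and the invariant factors of ∂_2 are all 1, so H_1 ≅ Z^2.
  H_2: rank ker ∂_2 − rank ∂_3 = (11 − 10) − 1 = 0, and the invariant factors of ∂_3 are all 1, so H_2 ≅ 0.
  H_3: rank ker ∂_3 − rank ∂_4 = (1 − 1) − 0 = 0, and there is no ∂_4, so H_3 ≅ 0.

As a check, the Euler characteristic is 10 − 21 + 11 − 1 = -1, which agrees with 1 − 2 + 0 − 0 = -1.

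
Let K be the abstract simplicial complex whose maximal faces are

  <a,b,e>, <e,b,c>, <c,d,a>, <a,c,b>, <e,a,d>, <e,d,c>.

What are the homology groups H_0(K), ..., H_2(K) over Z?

Fix the vertex order a < b < c < d < e and write every simplex with vertices in increasing order. Then dim K = 2 and the simplices of K are:

  0-simplices (5): a, b, c, d, e
  1-simplices (9): ab, ac, ad, ae, bc, be, cd, ce, de
  2-simplices (6): abc, abe, acd, ade, bce, cde

giving chain groups C_0 ≅ Z^5, C_1 ≅ Z^9, C_2 ≅ Z^6.

Boundary ∂_1: C_1 → C_0 is given by ∂[p,q] = [q] − [p].
As a 5×9 matrix over Z this has rank 4, with invariant factors (1,1,1,1).

The boundary map ∂_2: C_2 → C_1 maps a triangle to the signed sum of its edges. For instance
  ∂acd = cd − ad + ac,
  ∂abe = be − ae + ab.
As a 9×6 matrix over Z this has rank 5, with invariant factors (1,1,1,1,1).

Computing H_k = (kernel of ∂_k) / (image of ∂_{k+1}):

  H_0: rank C_0 − rank ∂_1 = 5 − 4 = 1, and the invariant factors of ∂_1 are all 1, so H_0 ≅ Z.
  H_1: rank ker ∂_1 − rank ∂_2 = (9 − 4) − 5 = 0, and the invariant factors of ∂_2 are all 1, so H_1 ≅ 0.
  H_2: rank ker ∂_2 − rank ∂_3 = (6 − 5) − 0 = 1, and there is no ∂_3, so H_2 ≅ Z.

As a check, the Euler characteristic is 5 − 9 + 6 = 2, which agrees with 1 − 0 + 1 = 2.

H_0 = Z,  H_1 = 0,  H_2 = Z.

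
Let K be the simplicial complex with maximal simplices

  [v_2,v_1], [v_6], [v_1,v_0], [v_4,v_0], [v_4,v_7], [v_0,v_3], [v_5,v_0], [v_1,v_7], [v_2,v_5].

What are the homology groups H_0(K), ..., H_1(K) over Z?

H_0 = Z^2,  H_1 = Z^2.

Take the total order v_0 < v_1 < v_2 < v_3 < v_4 < v_5 < v_6 < v_7 on the vertex set. Then K (dimension 1) consists of the simplices:

  0-simplices (8): [v_0], [v_1], [v_2], [v_3], [v_4], [v_5], [v_6], [v_7]
  1-simplices (8): [v_0,v_1], [v_0,v_3], [v_0,v_4], [v_0,v_5], [v_1,v_2], [v_1,v_7], [v_2,v_5], [v_4,v_7]

so the chain groups are C_0 ≅ Z^8, C_1 ≅ Z^8.

The boundary map ∂_1: C_1 → C_0 sends each edge [p,q] (with p < q) to q − p.
As a 8×8 matrix over Z this has rank 6, with invariant factors (1,1,1,1,1,1).

From H_k ≅ ker(∂_k) / im(∂_{k+1}) we obtain:

  H_0: rank C_0 − rank ∂_1 = 8 − 6 = 2, and the invariant factors of ∂_1 are all 1, so H_0 ≅ Z^2.
  H_1: rank ker ∂_1 − rank ∂_2 = (8 − 6) − 0 = 2, and there is no ∂_2, so H_1 ≅ Z^2.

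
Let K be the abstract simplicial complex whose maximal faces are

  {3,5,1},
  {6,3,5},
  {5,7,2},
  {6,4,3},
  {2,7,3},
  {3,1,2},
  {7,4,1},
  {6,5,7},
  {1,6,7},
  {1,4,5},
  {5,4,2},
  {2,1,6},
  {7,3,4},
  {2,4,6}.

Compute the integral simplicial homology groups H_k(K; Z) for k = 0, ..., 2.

H_0 ≅ Z,  H_1 ≅ Z^2,  H_2 ≅ Z.

Order the vertices as 1 < 2 < 3 < 4 < 5 < 6 < 7. Listing each simplex with vertices in this order, K has dimension 2 with simplices:

  0-simplices (7): [1], [2], [3], [4], [5], [6], [7]
  1-simplices (21): [1,2], [1,3], [1,4], [1,5], [1,6], [1,7], [2,3], [2,4], [2,5], [2,6], [2,7], [3,4], [3,5], [3,6], [3,7], [4,5], [4,6], [4,7], [5,6], [5,7], [6,7]
  2-simplices (14): [1,2,3], [1,2,6], [1,3,5], [1,4,5], [1,4,7], [1,6,7], [2,3,7], [2,4,5], [2,4,6], [2,5,7], [3,4,6], [3,4,7], [3,5,6], [5,6,7]

so the chain groups are C_0 ≅ Z^7, C_1 ≅ Z^21, C_2 ≅ Z^14.

The boundary map ∂_1: C_1 → C_0 maps an edge to its endpoints' difference, ∂[p,q] = q − p. For instance
  ∂[4,6] = [6] − [4].
As a 7×21 matrix over Z this has rank 6, with invariant factors (1,1,1,1,1,1).

∂_2: C_2 → C_1 sends each 2-simplex [p,q,r] to [q,r] − [p,r] + [p,q]. For instance
  ∂[2,5,7] = [5,7] − [2,7] + [2,5],
  ∂[1,3,5] = [3,5] − [1,5] + [1,3].
As a 21×14 matrix over Z this has rank 13, with invariant factors (1,1,1,1,1,1,1,1,1,1,1,1,1).

From H_k ≅ ker(∂_k) / im(∂_{k+1}) we obtain:

  H_0: rank C_0 − rank ∂_1 = 7 − 6 = 1, and the invariant factors of ∂_1 are all 1, so H_0 = Z.
  H_1: rank ker ∂_1 − rank ∂_2 = (21 − 6) − 13 = 2, and the invariant factors of ∂_2 are all 1, so H_1 = Z^2.
  H_2: rank ker ∂_2 − rank ∂_3 = (14 − 13) − 0 = 1, and there is no ∂_3, so H_2 = Z.

As a check, the Euler characteristic is 7 − 21 + 14 = 0, which agrees with 1 − 2 + 1 = 0.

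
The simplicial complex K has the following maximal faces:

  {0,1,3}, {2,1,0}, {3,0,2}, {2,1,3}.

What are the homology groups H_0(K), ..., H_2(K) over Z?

Order the vertices as 0 < 1 < 2 < 3. Listing each simplex with vertices in this order, K has dimension 2 with simplices:

  0-simplices (4): [0], [1], [2], [3]
  1-simplices (6): [0,1], [0,2], [0,3], [1,2], [1,3], [2,3]
  2-simplices (4): [0,1,2], [0,1,3], [0,2,3], [1,2,3]

giving chain groups C_0 ≅ Z^4, C_1 ≅ Z^6, C_2 ≅ Z^4.

The boundary map ∂_1: C_1 → C_0 maps an edge to its endpoints' difference, ∂[p,q] = q − p.
This gives a 4×6 integer matrix of rank 3; reducing to Smith normal form yields diagonal entries (1,1,1).

Boundary ∂_2: C_2 → C_1 maps a triangle to the signed sum of its edges. For instance
  ∂[0,1,3] = [1,3] − [0,3] + [0,1],
  ∂[0,2,3] = [2,3] − [0,3] + [0,2].
As a 6×4 matrix over Z this has rank 3, with invariant factors (1,1,1).

Now H_k = ker ∂_k / im ∂_{k+1}, so:

  H_0: rank C_0 − rank ∂_1 = 4 − 3 = 1, and the invariant factors of ∂_1 are all 1, so H_0 = Z.
  H_1: rank ker ∂_1 − rank ∂_2 = (6 − 3) − 3 = 0, and the invariant factors of ∂_2 are all 1, so H_1 = 0.
  H_2: rank ker ∂_2 − rank ∂_3 = (4 − 3) − 0 = 1, and there is no ∂_3, so H_2 = Z.

As a check, the Euler characteristic is 4 − 6 + 4 = 2, which agrees with 1 − 0 + 1 = 2.
(K is a triangulation of the 2-sphere S^2.)

H_0 = Z,  H_1 = 0,  H_2 = Z.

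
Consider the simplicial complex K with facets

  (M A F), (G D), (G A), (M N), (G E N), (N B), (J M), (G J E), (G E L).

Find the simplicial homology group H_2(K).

H_2 ≅ 0.

Order the vertices as A < B < D < E < F < G < J < L < M < N. Listing each simplex with vertices in this order, K has dimension 2 with simplices:

  0-simplices (10): A, B, D, E, F, G, J, L, M, N
  1-simplices (15): AF, AG, AM, BN, DG, EG, EJ, EL, EN, FM, GJ, GL, GN, JM, MN
  2-simplices (4): AFM, EGJ, EGL, EGN

so the chain groups are C_0 ≅ Z^10, C_1 ≅ Z^15, C_2 ≅ Z^4.

The boundary map ∂_1: C_1 → C_0 sends each edge [p,q] (with p < q) to q − p. For instance
  ∂MN = N − M.
The 10×15 boundary matrix has rank 9 and Smith normal form diag(1,1,1,1,1,1,1,1,1).

Boundary ∂_2: C_2 → C_1 acts by ∂[p,q,r] = [q,r] − [p,r] + [p,q]. For instance
  ∂EGN = GN − EN + EG,
  ∂EGJ = GJ − EJ + EG.
The 15×4 boundary matrix has rank 4 and Smith normal form diag(1,1,1,1).

Reading off H_k = ker ∂_k / im ∂_{k+1}:

  H_2: rank ker ∂_2 − rank ∂_3 = (4 − 4) − 0 = 0, and there is no ∂_3, so H_2 = 0.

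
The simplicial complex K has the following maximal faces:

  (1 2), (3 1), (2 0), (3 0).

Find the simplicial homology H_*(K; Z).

K has 4 vertices, 4 edges.
rank ∂_0 = 0, rank ∂_1 = 3 ⇒ b_0 = 4 − 0 − 3 = 1; all invariant factors of ∂_1 are 1 so no torsion. So H_0 ≅ Z.
rank ∂_1 = 3, rank ∂_2 = 0 ⇒ b_1 = 4 − 3 − 0 = 1. So H_1 ≅ Z.

H_0 ≅ Z,  H_1 ≅ Z.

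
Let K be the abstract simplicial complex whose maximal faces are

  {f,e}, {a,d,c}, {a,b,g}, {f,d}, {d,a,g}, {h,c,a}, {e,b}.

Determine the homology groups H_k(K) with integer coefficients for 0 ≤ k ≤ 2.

Take the total order a < b < c < d < e < f < g < h on the vertex set. Then K (dimension 2) consists of the simplices:

  0-simplices (8): a, b, c, d, e, f, g, h
  1-simplices (12): ab, ac, ad, ag, ah, be, bg, cd, ch, df, dg, ef
  2-simplices (4): abg, acd, ach, adg

giving chain groups C_0 ≅ Z^8, C_1 ≅ Z^12, C_2 ≅ Z^4.

The boundary map ∂_1: C_1 → C_0 is given by ∂[p,q] = [q] − [p].
This gives a 8×12 integer matrix of rank 7; reducing to Smith normal form yields diagonal entries (1,1,1,1,1,1,1).

∂_2: C_2 → C_1 maps a triangle to the signed sum of its edges. For instance
  ∂acd = cd − ad + ac,
  ∂ach = ch − ah + ac.
The 12×4 boundary matrix has rank 4 and Smith normal form diag(1,1,1,1).

From H_k ≅ ker(∂_k) / im(∂_{k+1}) we obtain:

  H_0: rank C_0 − rank ∂_1 = 8 − 7 = 1, and the invariant factors of ∂_1 are all 1, so H_0 = Z.
  H_1: rank ker ∂_1 − rank ∂_2 = (12 − 7) − 4 = 1, and the invariant factors of ∂_2 are all 1, so H_1 = Z.
  H_2: rank ker ∂_2 − rank ∂_3 = (4 − 4) − 0 = 0, and there is no ∂_3, so H_2 = 0.

As a check, the Euler characteristic is 8 − 12 + 4 = 0, which agrees with 1 − 1 + 0 = 0.

H_0 ≅ Z,  H_1 ≅ Z,  H_2 = 0.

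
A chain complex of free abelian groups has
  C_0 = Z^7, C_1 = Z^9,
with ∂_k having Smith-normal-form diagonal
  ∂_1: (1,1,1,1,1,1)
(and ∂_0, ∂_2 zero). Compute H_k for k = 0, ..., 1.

H_0: b_0 = 7 − 0 − 6 = 1; torsion from ∂_1 factors > 1: none. So H_0 = Z.
H_1: b_1 = 9 − 6 − 0 = 3; torsion from ∂_2 factors > 1: none. So H_1 = Z^3.

H_0 = Z,  H_1 = Z^3.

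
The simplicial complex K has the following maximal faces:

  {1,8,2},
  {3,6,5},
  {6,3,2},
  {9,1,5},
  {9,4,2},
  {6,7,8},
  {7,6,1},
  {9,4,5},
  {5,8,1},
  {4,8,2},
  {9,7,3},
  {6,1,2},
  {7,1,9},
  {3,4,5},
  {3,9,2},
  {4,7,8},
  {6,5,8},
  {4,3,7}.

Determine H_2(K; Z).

H_2 = 0.

K has 9 vertices, 27 edges, 18 triangles.
rank ∂_2 = 18, rank ∂_3 = 0 ⇒ b_2 = 18 − 18 − 0 = 0. So H_2 = 0.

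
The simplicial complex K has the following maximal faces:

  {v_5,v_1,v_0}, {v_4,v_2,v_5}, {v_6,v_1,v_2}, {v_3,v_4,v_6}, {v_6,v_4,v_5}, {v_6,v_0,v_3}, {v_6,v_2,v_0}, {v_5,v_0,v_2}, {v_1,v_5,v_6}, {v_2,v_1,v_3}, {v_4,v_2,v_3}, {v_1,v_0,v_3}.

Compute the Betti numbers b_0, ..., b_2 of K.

b_0 = 1, b_1 = 0, b_2 = 0.

K has 7 vertices, 18 edges, 12 triangles.
rank ∂_0 = 0, rank ∂_1 = 6 ⇒ b_0 = 7 − 0 − 6 = 1; all invariant factors of ∂_1 are 1 so no torsion. So H_0 ≅ Z.
rank ∂_1 = 6, rank ∂_2 = 12 ⇒ b_1 = 18 − 6 − 12 = 0; ∂_2 has invariant factor(s) [2] giving torsion. So H_1 ≅ Z/2Z.
rank ∂_2 = 12, rank ∂_3 = 0 ⇒ b_2 = 12 − 12 − 0 = 0. So H_2 ≅ 0.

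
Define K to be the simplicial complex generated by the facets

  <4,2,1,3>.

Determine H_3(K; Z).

Order the vertices as 1 < 2 < 3 < 4. Listing each simplex with vertices in this order, K has dimension 3 with simplices:

  0-simplices (4): [1], [2], [3], [4]
  1-simplices (6): [1,2], [1,3], [1,4], [2,3], [2,4], [3,4]
  2-simplices (4): [1,2,3], [1,2,4], [1,3,4], [2,3,4]
  3-simplices (1): [1,2,3,4]

giving chain groups C_0 ≅ Z^4, C_1 ≅ Z^6, C_2 ≅ Z^4, C_3 ≅ Z^1.

Boundary ∂_1: C_1 → C_0 sends each edge [p,q] (with p < q) to q − p.
The 4×6 boundary matrix has rank 3 and Smith normal form diag(1,1,1).

Boundary ∂_2: C_2 → C_1 acts by ∂[p,q,r] = [q,r] − [p,r] + [p,q]. For instance
  ∂[1,2,3] = [2,3] − [1,3] + [1,2],
  ∂[1,2,4] = [2,4] − [1,4] + [1,2].
The 6×4 boundary matrix has rank 3 and Smith normal form diag(1,1,1).

∂_3: C_3 → C_2 sends each 3-simplex σ to the alternating sum Σ_i (−1)^i (σ with its i-th vertex removed). For instance
  ∂[1,2,3,4] = [2,3,4] − [1,3,4] + [1,2,4] − [1,2,3].
This gives a 4×1 integer matrix of rank 1; reducing to Smith normal form yields diagonal entries (1).

Computing H_k = (kernel of ∂_k) / (image of ∂_{k+1}):

  H_3: rank ker ∂_3 − rank ∂_4 = (1 − 1) − 0 = 0, and there is no ∂_4, so H_3 ≅ 0.

(K is a triangulation of the 3-simplex.)

H_3 ≅ 0.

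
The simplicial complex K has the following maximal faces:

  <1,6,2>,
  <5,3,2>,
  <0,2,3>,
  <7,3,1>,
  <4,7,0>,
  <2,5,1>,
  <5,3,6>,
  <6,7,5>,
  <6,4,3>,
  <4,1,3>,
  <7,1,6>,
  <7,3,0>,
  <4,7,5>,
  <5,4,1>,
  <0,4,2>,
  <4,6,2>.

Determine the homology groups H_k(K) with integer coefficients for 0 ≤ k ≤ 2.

H_0 = Z,  H_1 = Z^2,  H_2 = Z.

Take the total order 0 < 1 < 2 < 3 < 4 < 5 < 6 < 7 on the vertex set. Then K (dimension 2) consists of the simplices:

  0-simplices (8): [0], [1], [2], [3], [4], [5], [6], [7]
  1-simplices (24): (24 of them)
  2-simplices (16): [0,2,3], [0,2,4], [0,3,7], [0,4,7], [1,2,5], [1,2,6], [1,3,4], [1,3,7], [1,4,5], [1,6,7], [2,3,5], [2,4,6], [3,4,6], [3,5,6], [4,5,7], [5,6,7]

Hence C_0 ≅ Z^8, C_1 ≅ Z^24, C_2 ≅ Z^16.

The boundary map ∂_1: C_1 → C_0 sends each edge [p,q] (with p < q) to q − p.
This gives a 8×24 integer matrix of rank 7; reducing to Smith normal form yields diagonal entries (1,1,1,1,1,1,1).

Boundary ∂_2: C_2 → C_1 maps a triangle to the signed sum of its edges. For instance
  ∂[1,3,7] = [3,7] − [1,7] + [1,3],
  ∂[1,2,5] = [2,5] − [1,5] + [1,2].
The 24×16 boundary matrix has rank 15 and Smith normal form diag(1,1,1,1,1,1,1,1,1,1,1,1,1,1,1).

From H_k ≅ ker(∂_k) / im(∂_{k+1}) we obtain:

  H_0: rank C_0 − rank ∂_1 = 8 − 7 = 1, and the invariant factors of ∂_1 are all 1, so H_0 ≅ Z.
  H_1: rank ker ∂_1 − rank ∂_2 = (24 − 7) − 15 = 2, and the invariant factors of ∂_2 are all 1, so H_1 ≅ Z^2.
  H_2: rank ker ∂_2 − rank ∂_3 = (16 − 15) − 0 = 1, and there is no ∂_3, so H_2 ≅ Z.

As a check, the Euler characteristic is 8 − 24 + 16 = 0, which agrees with 1 − 2 + 1 = 0.
(K is a triangulation of the torus T^2.)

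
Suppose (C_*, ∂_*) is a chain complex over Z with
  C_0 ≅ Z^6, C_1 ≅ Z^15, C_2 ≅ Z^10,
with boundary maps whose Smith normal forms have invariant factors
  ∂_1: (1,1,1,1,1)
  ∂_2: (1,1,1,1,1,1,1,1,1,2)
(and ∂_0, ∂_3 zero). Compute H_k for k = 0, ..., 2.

H_0 = Z,  H_1 = Z/2,  H_2 = 0.

H_0: b_0 = 6 − 0 − 5 = 1; torsion from ∂_1 factors > 1: none. So H_0 = Z.
H_1: b_1 = 15 − 5 − 10 = 0; torsion from ∂_2 factors > 1: [2]. So H_1 = Z/2.
H_2: b_2 = 10 − 10 − 0 = 0; torsion from ∂_3 factors > 1: none. So H_2 = 0.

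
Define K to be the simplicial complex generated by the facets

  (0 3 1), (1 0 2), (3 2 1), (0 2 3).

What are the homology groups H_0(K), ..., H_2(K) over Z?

H_0 = Z,  H_1 = 0,  H_2 = Z.

Order the vertices as 0 < 1 < 2 < 3. Listing each simplex with vertices in this order, K has dimension 2 with simplices:

  0-simplices (4): [0], [1], [2], [3]
  1-simplices (6): [0,1], [0,2], [0,3], [1,2], [1,3], [2,3]
  2-simplices (4): [0,1,2], [0,1,3], [0,2,3], [1,2,3]

so the chain groups are C_0 ≅ Z^4, C_1 ≅ Z^6, C_2 ≅ Z^4.

The boundary map ∂_1: C_1 → C_0 sends each edge [p,q] (with p < q) to q − p.
As a 4×6 matrix over Z this has rank 3, with invariant factors (1,1,1).

The boundary map ∂_2: C_2 → C_1 sends each 2-simplex [p,q,r] to [q,r] − [p,r] + [p,q]. For instance
  ∂[0,2,3] = [2,3] − [0,3] + [0,2],
  ∂[1,2,3] = [2,3] − [1,3] + [1,2].
This gives a 6×4 integer matrix of rank 3; reducing to Smith normal form yields diagonal entries (1,1,1).

Computing H_k = (kernel of ∂_k) / (image of ∂_{k+1}):

  H_0: rank C_0 − rank ∂_1 = 4 − 3 = 1, and the invariant factors of ∂_1 are all 1, so H_0 ≅ Z.
  H_1: rank ker ∂_1 − rank ∂_2 = (6 − 3) − 3 = 0, and the invariant factors of ∂_2 are all 1, so H_1 ≅ 0.
  H_2: rank ker ∂_2 − rank ∂_3 = (4 − 3) − 0 = 1, and there is no ∂_3, so H_2 ≅ Z.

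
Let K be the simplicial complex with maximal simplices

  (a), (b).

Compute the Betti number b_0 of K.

b_0 = 2.

Take the total order a < b on the vertex set. Then K (dimension 0) consists of the simplices:

  0-simplices (2): a, b

so the chain groups are C_0 ≅ Z^2.

Computing H_k = (kernel of ∂_k) / (image of ∂_{k+1}):

  H_0: rank C_0 − rank ∂_1 = 2 − 0 = 2, and there is no ∂_1, so H_0 = Z^2.

Hence the Betti numbers are b_0 = 2.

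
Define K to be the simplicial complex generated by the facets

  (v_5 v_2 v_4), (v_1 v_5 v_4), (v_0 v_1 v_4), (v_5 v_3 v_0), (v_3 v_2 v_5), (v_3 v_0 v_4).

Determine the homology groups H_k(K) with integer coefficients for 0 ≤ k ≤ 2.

H_0 = Z,  H_1 = Z,  H_2 = 0.

Order the vertices as v_0 < v_1 < v_2 < v_3 < v_4 < v_5. Listing each simplex with vertices in this order, K has dimension 2 with simplices:

  0-simplices (6): [v_0], [v_1], [v_2], [v_3], [v_4], [v_5]
  1-simplices (12): [v_0,v_1], [v_0,v_3], [v_0,v_4], [v_0,v_5], [v_1,v_4], [v_1,v_5], [v_2,v_3], [v_2,v_4], [v_2,v_5], [v_3,v_4], [v_3,v_5], [v_4,v_5]
  2-simplices (6): [v_0,v_1,v_4], [v_0,v_3,v_4], [v_0,v_3,v_5], [v_1,v_4,v_5], [v_2,v_3,v_5], [v_2,v_4,v_5]

giving chain groups C_0 ≅ Z^6, C_1 ≅ Z^12, C_2 ≅ Z^6.

∂_1: C_1 → C_0 sends each edge [p,q] (with p < q) to q − p.
As a 6×12 matrix over Z this has rank 5, with invariant factors (1,1,1,1,1).

∂_2: C_2 → C_1 maps a triangle to the signed sum of its edges. For instance
  ∂[v_1,v_4,v_5] = [v_4,v_5] − [v_1,v_5] + [v_1,v_4],
  ∂[v_2,v_3,v_5] = [v_3,v_5] − [v_2,v_5] + [v_2,v_3].
As a 12×6 matrix over Z this has rank 6, with invariant factors (1,1,1,1,1,1).

From H_k ≅ ker(∂_k) / im(∂_{k+1}) we obtain:

  H_0: rank C_0 − rank ∂_1 = 6 − 5 = 1, and the invariant factors of ∂_1 are all 1, so H_0 ≅ Z.
  H_1: rank ker ∂_1 − rank ∂_2 = (12 − 5) − 6 = 1, and the invariant factors of ∂_2 are all 1, so H_1 ≅ Z.
  H_2: rank ker ∂_2 − rank ∂_3 = (6 − 6) − 0 = 0, and there is no ∂_3, so H_2 ≅ 0.

As a check, the Euler characteristic is 6 − 12 + 6 = 0, which agrees with 1 − 1 + 0 = 0.
(K is a triangulation of the cylinder S^1 x I.)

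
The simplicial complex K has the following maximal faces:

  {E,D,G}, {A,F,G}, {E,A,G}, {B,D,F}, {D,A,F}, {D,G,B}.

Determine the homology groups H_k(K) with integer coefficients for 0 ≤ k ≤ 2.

We work with the vertex ordering A < B < D < E < F < G. The simplices of K, each written with vertices in increasing order, are:

  0-simplices (6): A, B, D, E, F, G
  1-simplices (12): AD, AE, AF, AG, BD, BF, BG, DE, DF, DG, EG, FG
  2-simplices (6): ADF, AEG, AFG, BDF, BDG, DEG

so the chain groups are C_0 ≅ Z^6, C_1 ≅ Z^12, C_2 ≅ Z^6.

The boundary map ∂_1: C_1 → C_0 is given by ∂[p,q] = [q] − [p].
The resulting 6×12 matrix has rank 5, and its Smith normal form has invariant factors (1,1,1,1,1).

Boundary ∂_2: C_2 → C_1 acts by ∂[p,q,r] = [q,r] − [p,r] + [p,q]. For instance
  ∂BDG = DG − BG + BD,
  ∂ADF = DF − AF + AD.
The 12×6 boundary matrix has rank 6 and Smith normal form diag(1,1,1,1,1,1).

Reading off H_k = ker ∂_k / im ∂_{k+1}:

  H_0: rank C_0 − rank ∂_1 = 6 − 5 = 1, and the invariant factors of ∂_1 are all 1, so H_0 ≅ Z.
  H_1: rank ker ∂_1 − rank ∂_2 = (12 − 5) − 6 = 1, and the invariant factors of ∂_2 are all 1, so H_1 ≅ Z.
  H_2: rank ker ∂_2 − rank ∂_3 = (6 − 6) − 0 = 0, and there is no ∂_3, so H_2 ≅ 0.

H_0 ≅ Z,  H_1 ≅ Z,  H_2 = 0.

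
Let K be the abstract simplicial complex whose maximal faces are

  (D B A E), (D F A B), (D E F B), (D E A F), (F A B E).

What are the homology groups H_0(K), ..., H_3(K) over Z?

H_0 = Z,  H_1 = 0,  H_2 = 0,  H_3 = Z.

Take the total order A < B < D < E < F on the vertex set. Then K (dimension 3) consists of the simplices:

  0-simplices (5): A, B, D, E, F
  1-simplices (10): AB, AD, AE, AF, BD, BE, BF, DE, DF, EF
  2-simplices (10): ABD, ABE, ABF, ADE, ADF, AEF, BDE, BDF, BEF, DEF
  3-simplices (5): ABDE, ABDF, ABEF, ADEF, BDEF

giving chain groups C_0 ≅ Z^5, C_1 ≅ Z^10, C_2 ≅ Z^10, C_3 ≅ Z^5.

Boundary ∂_1: C_1 → C_0 maps an edge to its endpoints' difference, ∂[p,q] = q − p.
As a 5×10 matrix over Z this has rank 4, with invariant factors (1,1,1,1).

The boundary map ∂_2: C_2 → C_1 sends each 2-simplex [p,q,r] to [q,r] − [p,r] + [p,q]. For instance
  ∂ABD = BD − AD + AB,
  ∂ADF = DF − AF + AD.
As a 10×10 matrix over Z this has rank 6, with invariant factors (1,1,1,1,1,1).

∂_3: C_3 → C_2 sends each 3-simplex σ to the alternating sum Σ_i (−1)^i (σ with its i-th vertex removed). For instance
  ∂BDEF = DEF − BEF + BDF − BDE,
  ∂ABEF = BEF − AEF + ABF − ABE.
This gives a 10×5 integer matrix of rank 4; reducing to Smith normal form yields diagonal entries (1,1,1,1).

Computing H_k = (kernel of ∂_k) / (image of ∂_{k+1}):

  H_0: rank C_0 − rank ∂_1 = 5 − 4 = 1, and the invariant factors of ∂_1 are all 1, so H_0 = Z.
  H_1: rank ker ∂_1 − rank ∂_2 = (10 − 4) − 6 = 0, and the invariant factors of ∂_2 are all 1, so H_1 = 0.
  H_2: rank ker ∂_2 − rank ∂_3 = (10 − 6) − 4 = 0, and the invariant factors of ∂_3 are all 1, so H_2 = 0.
  H_3: rank ker ∂_3 − rank ∂_4 = (5 − 4) − 0 = 1, and there is no ∂_4, so H_3 = Z.

(K is a triangulation of the 3-sphere S^3.)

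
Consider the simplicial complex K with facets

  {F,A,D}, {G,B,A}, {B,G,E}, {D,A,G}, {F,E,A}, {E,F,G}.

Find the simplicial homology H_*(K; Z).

We work with the vertex ordering A < B < D < E < F < G. The simplices of K, each written with vertices in increasing order, are:

  0-simplices (6): A, B, D, E, F, G
  1-simplices (12): AB, AD, AE, AF, AG, BE, BG, DF, DG, EF, EG, FG
  2-simplices (6): ABG, ADF, ADG, AEF, BEG, EFG

so the chain groups are C_0 ≅ Z^6, C_1 ≅ Z^12, C_2 ≅ Z^6.

The boundary map ∂_1: C_1 → C_0 sends each edge [p,q] (with p < q) to q − p.
The 6×12 boundary matrix has rank 5 and Smith normal form diag(1,1,1,1,1).

The boundary map ∂_2: C_2 → C_1 maps a triangle to the signed sum of its edges. For instance
  ∂BEG = EG − BG + BE,
  ∂AEF = EF − AF + AE.
The resulting 12×6 matrix has rank 6, and its Smith normal form has invariant factors (1,1,1,1,1,1).

Reading off H_k = ker ∂_k / im ∂_{k+1}:

  H_0: rank C_0 − rank ∂_1 = 6 − 5 = 1, and the invariant factors of ∂_1 are all 1, so H_0 = Z.
  H_1: rank ker ∂_1 − rank ∂_2 = (12 − 5) − 6 = 1, and the invariant factors of ∂_2 are all 1, so H_1 = Z.
  H_2: rank ker ∂_2 − rank ∂_3 = (6 − 6) − 0 = 0, and there is no ∂_3, so H_2 = 0.

H_0 ≅ Z,  H_1 ≅ Z,  H_2 = 0.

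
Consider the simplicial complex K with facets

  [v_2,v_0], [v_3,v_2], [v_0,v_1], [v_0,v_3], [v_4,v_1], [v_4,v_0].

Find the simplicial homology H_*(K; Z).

Take the total order v_0 < v_1 < v_2 < v_3 < v_4 on the vertex set. Then K (dimension 1) consists of the simplices:

  0-simplices (5): [v_0], [v_1], [v_2], [v_3], [v_4]
  1-simplices (6): [v_0,v_1], [v_0,v_2], [v_0,v_3], [v_0,v_4], [v_1,v_4], [v_2,v_3]

giving chain groups C_0 ≅ Z^5, C_1 ≅ Z^6.

Boundary ∂_1: C_1 → C_0 is given by ∂[p,q] = [q] − [p]. For instance
  ∂[v_0,v_4] = [v_4] − [v_0].
The 5×6 boundary matrix has rank 4 and Smith normal form diag(1,1,1,1).

Computing H_k = (kernel of ∂_k) / (image of ∂_{k+1}):

  H_0: rank C_0 − rank ∂_1 = 5 − 4 = 1, and the invariant factors of ∂_1 are all 1, so H_0 = Z.
  H_1: rank ker ∂_1 − rank ∂_2 = (6 − 4) − 0 = 2, and there is no ∂_2, so H_1 = Z^2.

(K is a triangulation of a wedge of 2 circles.)

H_0 = Z,  H_1 = Z^2.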